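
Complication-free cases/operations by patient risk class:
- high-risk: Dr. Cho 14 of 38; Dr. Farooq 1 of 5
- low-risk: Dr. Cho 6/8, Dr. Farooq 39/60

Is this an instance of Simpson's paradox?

High-risk: Dr. Cho 14/38 = 36.8%, Dr. Farooq 1/5 = 20.0% → Dr. Cho
Low-risk: Dr. Cho 6/8 = 75.0%, Dr. Farooq 39/60 = 65.0% → Dr. Cho
Overall: Dr. Cho 20/46 = 43.5%, Dr. Farooq 40/65 = 61.5% → Dr. Farooq
Dr. Cho wins each patient risk group but Dr. Farooq wins overall — the comparison reverses. Dr. Cho's operations skew toward high-risk, which has a lower base rate.

Yes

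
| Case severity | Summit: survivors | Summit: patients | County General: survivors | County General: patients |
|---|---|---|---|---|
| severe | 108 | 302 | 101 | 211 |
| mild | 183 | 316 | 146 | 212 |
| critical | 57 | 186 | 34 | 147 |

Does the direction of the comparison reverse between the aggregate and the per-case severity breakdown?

Severe: Summit 108/302 = 35.8%, County General 101/211 = 47.9% → County General
Mild: Summit 183/316 = 57.9%, County General 146/212 = 68.9% → County General
Critical: Summit 57/186 = 30.6%, County General 34/147 = 23.1% → Summit
Overall: Summit 348/804 = 43.3%, County General 281/570 = 49.3% → County General
Neither sweeps: Summit wins 1 of 3 groups, County General wins 2. County General wins overall but not every group — no Simpson reversal.

No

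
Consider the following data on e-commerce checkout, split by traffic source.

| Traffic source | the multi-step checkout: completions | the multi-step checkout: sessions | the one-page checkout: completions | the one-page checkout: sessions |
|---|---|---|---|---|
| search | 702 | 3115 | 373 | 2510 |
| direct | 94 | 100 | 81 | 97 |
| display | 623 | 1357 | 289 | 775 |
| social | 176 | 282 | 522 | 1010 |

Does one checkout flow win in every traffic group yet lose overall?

Search: the multi-step checkout 702/3115 = 22.5%, the one-page checkout 373/2510 = 14.9% → the multi-step checkout
Direct: the multi-step checkout 94/100 = 94.0%, the one-page checkout 81/97 = 83.5% → the multi-step checkout
Display: the multi-step checkout 623/1357 = 45.9%, the one-page checkout 289/775 = 37.3% → the multi-step checkout
Social: the multi-step checkout 176/282 = 62.4%, the one-page checkout 522/1010 = 51.7% → the multi-step checkout
Overall: the multi-step checkout 1595/4854 = 32.9%, the one-page checkout 1265/4392 = 28.8% → the multi-step checkout
The multi-step checkout wins overall and in every traffic group — no reversal.

No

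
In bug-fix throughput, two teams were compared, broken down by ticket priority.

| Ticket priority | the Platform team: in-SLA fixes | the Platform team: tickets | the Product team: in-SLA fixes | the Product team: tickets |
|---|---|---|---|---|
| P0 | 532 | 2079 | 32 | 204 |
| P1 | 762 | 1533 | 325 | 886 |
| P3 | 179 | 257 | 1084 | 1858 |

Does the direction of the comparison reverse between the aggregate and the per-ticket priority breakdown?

P0: the Platform team 532/2079 = 25.6%, the Product team 32/204 = 15.7% → the Platform team
P1: the Platform team 762/1533 = 49.7%, the Product team 325/886 = 36.7% → the Platform team
P3: the Platform team 179/257 = 69.6%, the Product team 1084/1858 = 58.3% → the Platform team
Overall: the Platform team 1473/3869 = 38.1%, the Product team 1441/2948 = 48.9% → the Product team
The Platform team wins each ticket group but the Product team wins overall — the comparison reverses. The Platform team's tickets skew toward P0, which has a lower base rate.

Yes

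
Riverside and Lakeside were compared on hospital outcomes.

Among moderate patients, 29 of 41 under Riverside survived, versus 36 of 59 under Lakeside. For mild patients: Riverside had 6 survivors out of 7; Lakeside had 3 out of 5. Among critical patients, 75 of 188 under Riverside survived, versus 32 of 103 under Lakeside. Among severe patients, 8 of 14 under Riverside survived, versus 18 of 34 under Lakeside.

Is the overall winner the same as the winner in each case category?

Yes

Moderate: Riverside 29/41 = 70.7%, Lakeside 36/59 = 61.0% → Riverside
Mild: Riverside 6/7 = 85.7%, Lakeside 3/5 = 60.0% → Riverside
Critical: Riverside 75/188 = 39.9%, Lakeside 32/103 = 31.1% → Riverside
Severe: Riverside 8/14 = 57.1%, Lakeside 18/34 = 52.9% → Riverside
Overall: Riverside 118/250 = 47.2%, Lakeside 89/201 = 44.3% → Riverside
Riverside wins overall and in every case group — no reversal.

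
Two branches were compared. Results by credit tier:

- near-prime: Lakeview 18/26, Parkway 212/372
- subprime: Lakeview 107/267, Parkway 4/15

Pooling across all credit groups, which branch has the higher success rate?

Near-prime: Lakeview 18/26 = 69.2%, Parkway 212/372 = 57.0% → Lakeview
Subprime: Lakeview 107/267 = 40.1%, Parkway 4/15 = 26.7% → Lakeview
Overall: Lakeview 125/293 = 42.7%, Parkway 216/387 = 55.8% → Parkway
(Lakeview wins every credit group but Parkway wins overall — Lakeview's applications skew toward the low-rate subprime group.)

Parkway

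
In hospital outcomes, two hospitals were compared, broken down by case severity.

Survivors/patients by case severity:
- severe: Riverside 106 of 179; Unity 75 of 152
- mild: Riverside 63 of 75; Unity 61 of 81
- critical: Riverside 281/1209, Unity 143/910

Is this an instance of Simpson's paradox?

Severe: Riverside 106/179 = 59.2%, Unity 75/152 = 49.3% → Riverside
Mild: Riverside 63/75 = 84.0%, Unity 61/81 = 75.3% → Riverside
Critical: Riverside 281/1209 = 23.2%, Unity 143/910 = 15.7% → Riverside
Overall: Riverside 450/1463 = 30.8%, Unity 279/1143 = 24.4% → Riverside
Riverside wins overall and in every case group — no reversal.

No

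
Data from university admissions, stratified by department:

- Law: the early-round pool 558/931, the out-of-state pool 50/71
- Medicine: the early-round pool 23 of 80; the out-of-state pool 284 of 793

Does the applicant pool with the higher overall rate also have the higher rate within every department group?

No

Law: the early-round pool 558/931 = 59.9%, the out-of-state pool 50/71 = 70.4% → the out-of-state pool
Medicine: the early-round pool 23/80 = 28.8%, the out-of-state pool 284/793 = 35.8% → the out-of-state pool
Overall: the early-round pool 581/1011 = 57.5%, the out-of-state pool 334/864 = 38.7% → the early-round pool
The out-of-state pool wins each department group but the early-round pool wins overall — the comparison reverses. The out-of-state pool's applicants skew toward Medicine, which has a lower base rate.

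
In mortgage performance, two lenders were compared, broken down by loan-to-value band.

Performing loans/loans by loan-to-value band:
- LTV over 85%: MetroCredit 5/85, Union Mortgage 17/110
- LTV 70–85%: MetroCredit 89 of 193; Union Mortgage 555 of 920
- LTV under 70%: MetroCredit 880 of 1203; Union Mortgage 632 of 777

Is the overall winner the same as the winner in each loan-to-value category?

Yes

LTV over 85%: MetroCredit 5/85 = 5.9%, Union Mortgage 17/110 = 15.5% → Union Mortgage
LTV 70–85%: MetroCredit 89/193 = 46.1%, Union Mortgage 555/920 = 60.3% → Union Mortgage
LTV under 70%: MetroCredit 880/1203 = 73.2%, Union Mortgage 632/777 = 81.3% → Union Mortgage
Overall: MetroCredit 974/1481 = 65.8%, Union Mortgage 1204/1807 = 66.6% → Union Mortgage
Union Mortgage wins overall and in every loan-to-value group — no reversal.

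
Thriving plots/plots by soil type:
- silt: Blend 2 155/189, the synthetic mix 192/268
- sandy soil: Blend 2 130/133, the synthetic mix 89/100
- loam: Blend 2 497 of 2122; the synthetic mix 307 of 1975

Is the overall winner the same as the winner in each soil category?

Silt: Blend 2 155/189 = 82.0%, the synthetic mix 192/268 = 71.6% → Blend 2
Sandy soil: Blend 2 130/133 = 97.7%, the synthetic mix 89/100 = 89.0% → Blend 2
Loam: Blend 2 497/2122 = 23.4%, the synthetic mix 307/1975 = 15.5% → Blend 2
Overall: Blend 2 782/2444 = 32.0%, the synthetic mix 588/2343 = 25.1% → Blend 2
Blend 2 wins overall and in every soil group — no reversal.

Yes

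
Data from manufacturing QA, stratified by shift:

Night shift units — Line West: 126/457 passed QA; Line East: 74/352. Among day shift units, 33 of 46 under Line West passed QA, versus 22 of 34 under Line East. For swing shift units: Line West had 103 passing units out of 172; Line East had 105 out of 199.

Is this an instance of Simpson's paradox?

Night shift: Line West 126/457 = 27.6%, Line East 74/352 = 21.0% → Line West
Day shift: Line West 33/46 = 71.7%, Line East 22/34 = 64.7% → Line West
Swing shift: Line West 103/172 = 59.9%, Line East 105/199 = 52.8% → Line West
Overall: Line West 262/675 = 38.8%, Line East 201/585 = 34.4% → Line West
Line West wins overall and in every shift group — no reversal.

No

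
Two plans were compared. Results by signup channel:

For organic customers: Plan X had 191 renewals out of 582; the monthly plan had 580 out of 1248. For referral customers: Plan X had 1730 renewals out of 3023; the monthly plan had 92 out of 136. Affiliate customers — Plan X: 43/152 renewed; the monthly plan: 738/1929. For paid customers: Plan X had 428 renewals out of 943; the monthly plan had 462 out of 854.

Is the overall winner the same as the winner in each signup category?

Organic: Plan X 191/582 = 32.8%, the monthly plan 580/1248 = 46.5% → the monthly plan
Referral: Plan X 1730/3023 = 57.2%, the monthly plan 92/136 = 67.6% → the monthly plan
Affiliate: Plan X 43/152 = 28.3%, the monthly plan 738/1929 = 38.3% → the monthly plan
Paid: Plan X 428/943 = 45.4%, the monthly plan 462/854 = 54.1% → the monthly plan
Overall: Plan X 2392/4700 = 50.9%, the monthly plan 1872/4167 = 44.9% → Plan X
The monthly plan wins each signup group but Plan X wins overall — the comparison reverses. The monthly plan's customers skew toward affiliate, which has a lower base rate.

No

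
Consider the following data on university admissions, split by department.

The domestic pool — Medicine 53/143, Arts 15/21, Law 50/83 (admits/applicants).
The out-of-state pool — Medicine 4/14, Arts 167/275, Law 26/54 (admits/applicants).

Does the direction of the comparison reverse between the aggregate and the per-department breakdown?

Medicine: the domestic pool 53/143 = 37.1%, the out-of-state pool 4/14 = 28.6% → the domestic pool
Arts: the domestic pool 15/21 = 71.4%, the out-of-state pool 167/275 = 60.7% → the domestic pool
Law: the domestic pool 50/83 = 60.2%, the out-of-state pool 26/54 = 48.1% → the domestic pool
Overall: the domestic pool 118/247 = 47.8%, the out-of-state pool 197/343 = 57.4% → the out-of-state pool
The domestic pool wins each department group but the out-of-state pool wins overall — the comparison reverses. The domestic pool's applicants skew toward Medicine, which has a lower base rate.

Yes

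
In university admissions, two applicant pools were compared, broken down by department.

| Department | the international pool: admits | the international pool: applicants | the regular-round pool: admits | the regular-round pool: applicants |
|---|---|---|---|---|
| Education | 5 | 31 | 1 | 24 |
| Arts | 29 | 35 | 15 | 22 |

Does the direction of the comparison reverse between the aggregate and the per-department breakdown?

No

Education: the international pool 5/31 = 16.1%, the regular-round pool 1/24 = 4.2% → the international pool
Arts: the international pool 29/35 = 82.9%, the regular-round pool 15/22 = 68.2% → the international pool
Overall: the international pool 34/66 = 51.5%, the regular-round pool 16/46 = 34.8% → the international pool
The international pool wins overall and in every department group — no reversal.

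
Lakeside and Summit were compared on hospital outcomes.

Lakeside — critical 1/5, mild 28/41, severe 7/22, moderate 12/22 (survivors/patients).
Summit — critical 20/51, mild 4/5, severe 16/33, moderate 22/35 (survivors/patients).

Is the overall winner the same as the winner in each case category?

Critical: Lakeside 1/5 = 20.0%, Summit 20/51 = 39.2% → Summit
Mild: Lakeside 28/41 = 68.3%, Summit 4/5 = 80.0% → Summit
Severe: Lakeside 7/22 = 31.8%, Summit 16/33 = 48.5% → Summit
Moderate: Lakeside 12/22 = 54.5%, Summit 22/35 = 62.9% → Summit
Overall: Lakeside 48/90 = 53.3%, Summit 62/124 = 50.0% → Lakeside
Summit wins each case group but Lakeside wins overall — the comparison reverses. Summit's patients skew toward critical, which has a lower base rate.

No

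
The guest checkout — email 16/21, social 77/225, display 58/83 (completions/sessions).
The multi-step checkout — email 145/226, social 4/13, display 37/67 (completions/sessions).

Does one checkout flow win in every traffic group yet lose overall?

Email: the guest checkout 16/21 = 76.2%, the multi-step checkout 145/226 = 64.2% → the guest checkout
Social: the guest checkout 77/225 = 34.2%, the multi-step checkout 4/13 = 30.8% → the guest checkout
Display: the guest checkout 58/83 = 69.9%, the multi-step checkout 37/67 = 55.2% → the guest checkout
Overall: the guest checkout 151/329 = 45.9%, the multi-step checkout 186/306 = 60.8% → the multi-step checkout
The guest checkout wins each traffic group but the multi-step checkout wins overall — the comparison reverses. The guest checkout's sessions skew toward social, which has a lower base rate.

Yes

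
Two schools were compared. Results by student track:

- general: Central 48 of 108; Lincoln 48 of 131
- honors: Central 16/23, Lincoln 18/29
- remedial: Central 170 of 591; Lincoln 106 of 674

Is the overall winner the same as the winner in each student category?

Yes

General: Central 48/108 = 44.4%, Lincoln 48/131 = 36.6% → Central
Honors: Central 16/23 = 69.6%, Lincoln 18/29 = 62.1% → Central
Remedial: Central 170/591 = 28.8%, Lincoln 106/674 = 15.7% → Central
Overall: Central 234/722 = 32.4%, Lincoln 172/834 = 20.6% → Central
Central wins overall and in every student group — no reversal.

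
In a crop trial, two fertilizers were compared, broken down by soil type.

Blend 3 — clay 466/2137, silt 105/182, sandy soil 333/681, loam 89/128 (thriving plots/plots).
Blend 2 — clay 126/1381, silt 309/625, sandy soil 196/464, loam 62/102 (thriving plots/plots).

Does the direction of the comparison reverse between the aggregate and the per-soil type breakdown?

No

Clay: Blend 3 466/2137 = 21.8%, Blend 2 126/1381 = 9.1% → Blend 3
Silt: Blend 3 105/182 = 57.7%, Blend 2 309/625 = 49.4% → Blend 3
Sandy soil: Blend 3 333/681 = 48.9%, Blend 2 196/464 = 42.2% → Blend 3
Loam: Blend 3 89/128 = 69.5%, Blend 2 62/102 = 60.8% → Blend 3
Overall: Blend 3 993/3128 = 31.7%, Blend 2 693/2572 = 26.9% → Blend 3
Blend 3 wins overall and in every soil group — no reversal.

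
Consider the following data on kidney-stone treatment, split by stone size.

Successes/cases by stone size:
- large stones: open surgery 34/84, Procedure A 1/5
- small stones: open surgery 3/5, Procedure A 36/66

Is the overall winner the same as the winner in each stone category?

Large stones: open surgery 34/84 = 40.5%, Procedure A 1/5 = 20.0% → open surgery
Small stones: open surgery 3/5 = 60.0%, Procedure A 36/66 = 54.5% → open surgery
Overall: open surgery 37/89 = 41.6%, Procedure A 37/71 = 52.1% → Procedure A
Open surgery wins each stone group but Procedure A wins overall — the comparison reverses. Open surgery's cases skew toward large stones, which has a lower base rate.

No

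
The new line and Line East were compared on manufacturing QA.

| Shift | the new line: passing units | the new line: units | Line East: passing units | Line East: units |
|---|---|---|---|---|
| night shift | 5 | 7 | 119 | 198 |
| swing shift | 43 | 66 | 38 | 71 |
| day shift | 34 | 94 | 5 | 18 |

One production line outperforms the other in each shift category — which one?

Night shift: the new line 5/7 = 71.4%, Line East 119/198 = 60.1% → the new line
Swing shift: the new line 43/66 = 65.2%, Line East 38/71 = 53.5% → the new line
Day shift: the new line 34/94 = 36.2%, Line East 5/18 = 27.8% → the new line
The new line has the higher rate in all 3 groups.

the new line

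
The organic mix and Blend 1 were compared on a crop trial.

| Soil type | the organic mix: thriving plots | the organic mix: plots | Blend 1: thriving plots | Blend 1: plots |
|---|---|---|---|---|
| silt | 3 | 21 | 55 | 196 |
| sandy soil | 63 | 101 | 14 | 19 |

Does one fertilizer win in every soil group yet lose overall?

Silt: the organic mix 3/21 = 14.3%, Blend 1 55/196 = 28.1% → Blend 1
Sandy soil: the organic mix 63/101 = 62.4%, Blend 1 14/19 = 73.7% → Blend 1
Overall: the organic mix 66/122 = 54.1%, Blend 1 69/215 = 32.1% → the organic mix
Blend 1 wins each soil group but the organic mix wins overall — the comparison reverses. Blend 1's plots skew toward silt, which has a lower base rate.

Yes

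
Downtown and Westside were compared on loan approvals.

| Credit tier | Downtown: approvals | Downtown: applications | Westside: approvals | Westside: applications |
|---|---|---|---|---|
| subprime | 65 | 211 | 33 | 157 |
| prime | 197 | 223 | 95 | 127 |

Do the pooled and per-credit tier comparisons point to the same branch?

Yes

Subprime: Downtown 65/211 = 30.8%, Westside 33/157 = 21.0% → Downtown
Prime: Downtown 197/223 = 88.3%, Westside 95/127 = 74.8% → Downtown
Overall: Downtown 262/434 = 60.4%, Westside 128/284 = 45.1% → Downtown
Downtown wins overall and in every credit group — no reversal.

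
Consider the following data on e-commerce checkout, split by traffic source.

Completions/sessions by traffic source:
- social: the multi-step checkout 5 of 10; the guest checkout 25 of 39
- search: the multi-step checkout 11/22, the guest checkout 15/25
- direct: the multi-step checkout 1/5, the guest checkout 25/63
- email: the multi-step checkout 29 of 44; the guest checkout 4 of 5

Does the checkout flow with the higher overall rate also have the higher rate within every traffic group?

No

Social: the multi-step checkout 5/10 = 50.0%, the guest checkout 25/39 = 64.1% → the guest checkout
Search: the multi-step checkout 11/22 = 50.0%, the guest checkout 15/25 = 60.0% → the guest checkout
Direct: the multi-step checkout 1/5 = 20.0%, the guest checkout 25/63 = 39.7% → the guest checkout
Email: the multi-step checkout 29/44 = 65.9%, the guest checkout 4/5 = 80.0% → the guest checkout
Overall: the multi-step checkout 46/81 = 56.8%, the guest checkout 69/132 = 52.3% → the multi-step checkout
The guest checkout wins each traffic group but the multi-step checkout wins overall — the comparison reverses. The guest checkout's sessions skew toward direct, which has a lower base rate.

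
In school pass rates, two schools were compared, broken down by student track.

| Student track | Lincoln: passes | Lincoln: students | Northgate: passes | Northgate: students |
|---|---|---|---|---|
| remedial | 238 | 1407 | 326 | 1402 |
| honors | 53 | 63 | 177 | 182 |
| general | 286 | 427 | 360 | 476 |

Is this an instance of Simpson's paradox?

Remedial: Lincoln 238/1407 = 16.9%, Northgate 326/1402 = 23.3% → Northgate
Honors: Lincoln 53/63 = 84.1%, Northgate 177/182 = 97.3% → Northgate
General: Lincoln 286/427 = 67.0%, Northgate 360/476 = 75.6% → Northgate
Overall: Lincoln 577/1897 = 30.4%, Northgate 863/2060 = 41.9% → Northgate
Northgate wins overall and in every student group — no reversal.

No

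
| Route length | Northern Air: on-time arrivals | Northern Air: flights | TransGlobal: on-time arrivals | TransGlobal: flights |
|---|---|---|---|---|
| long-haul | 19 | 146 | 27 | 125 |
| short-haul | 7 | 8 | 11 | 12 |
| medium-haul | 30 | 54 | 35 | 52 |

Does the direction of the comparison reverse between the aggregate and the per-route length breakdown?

Long-haul: Northern Air 19/146 = 13.0%, TransGlobal 27/125 = 21.6% → TransGlobal
Short-haul: Northern Air 7/8 = 87.5%, TransGlobal 11/12 = 91.7% → TransGlobal
Medium-haul: Northern Air 30/54 = 55.6%, TransGlobal 35/52 = 67.3% → TransGlobal
Overall: Northern Air 56/208 = 26.9%, TransGlobal 73/189 = 38.6% → TransGlobal
TransGlobal wins overall and in every route group — no reversal.

No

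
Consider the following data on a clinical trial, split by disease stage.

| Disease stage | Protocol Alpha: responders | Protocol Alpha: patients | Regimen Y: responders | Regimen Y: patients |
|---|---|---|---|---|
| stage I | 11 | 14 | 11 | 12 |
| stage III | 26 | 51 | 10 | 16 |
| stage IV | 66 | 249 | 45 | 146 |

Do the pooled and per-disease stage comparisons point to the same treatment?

Yes

Stage I: Protocol Alpha 11/14 = 78.6%, Regimen Y 11/12 = 91.7% → Regimen Y
Stage III: Protocol Alpha 26/51 = 51.0%, Regimen Y 10/16 = 62.5% → Regimen Y
Stage IV: Protocol Alpha 66/249 = 26.5%, Regimen Y 45/146 = 30.8% → Regimen Y
Overall: Protocol Alpha 103/314 = 32.8%, Regimen Y 66/174 = 37.9% → Regimen Y
Regimen Y wins overall and in every disease group — no reversal.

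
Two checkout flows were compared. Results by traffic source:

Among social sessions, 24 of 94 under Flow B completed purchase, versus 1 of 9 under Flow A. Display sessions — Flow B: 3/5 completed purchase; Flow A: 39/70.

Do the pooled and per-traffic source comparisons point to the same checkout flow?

Social: Flow B 24/94 = 25.5%, Flow A 1/9 = 11.1% → Flow B
Display: Flow B 3/5 = 60.0%, Flow A 39/70 = 55.7% → Flow B
Overall: Flow B 27/99 = 27.3%, Flow A 40/79 = 50.6% → Flow A
Flow B wins each traffic group but Flow A wins overall — the comparison reverses. Flow B's sessions skew toward social, which has a lower base rate.

No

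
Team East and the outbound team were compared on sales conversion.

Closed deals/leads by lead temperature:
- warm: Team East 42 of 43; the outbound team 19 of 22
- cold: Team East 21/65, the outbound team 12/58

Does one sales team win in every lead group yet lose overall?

No

Warm: Team East 42/43 = 97.7%, the outbound team 19/22 = 86.4% → Team East
Cold: Team East 21/65 = 32.3%, the outbound team 12/58 = 20.7% → Team East
Overall: Team East 63/108 = 58.3%, the outbound team 31/80 = 38.8% → Team East
Team East wins overall and in every lead group — no reversal.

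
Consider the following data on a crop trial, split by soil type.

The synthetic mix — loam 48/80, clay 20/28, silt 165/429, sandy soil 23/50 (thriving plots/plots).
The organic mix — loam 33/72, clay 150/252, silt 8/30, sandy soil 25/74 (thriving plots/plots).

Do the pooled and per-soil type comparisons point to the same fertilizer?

No

Loam: the synthetic mix 48/80 = 60.0%, the organic mix 33/72 = 45.8% → the synthetic mix
Clay: the synthetic mix 20/28 = 71.4%, the organic mix 150/252 = 59.5% → the synthetic mix
Silt: the synthetic mix 165/429 = 38.5%, the organic mix 8/30 = 26.7% → the synthetic mix
Sandy soil: the synthetic mix 23/50 = 46.0%, the organic mix 25/74 = 33.8% → the synthetic mix
Overall: the synthetic mix 256/587 = 43.6%, the organic mix 216/428 = 50.5% → the organic mix
The synthetic mix wins each soil group but the organic mix wins overall — the comparison reverses. The synthetic mix's plots skew toward silt, which has a lower base rate.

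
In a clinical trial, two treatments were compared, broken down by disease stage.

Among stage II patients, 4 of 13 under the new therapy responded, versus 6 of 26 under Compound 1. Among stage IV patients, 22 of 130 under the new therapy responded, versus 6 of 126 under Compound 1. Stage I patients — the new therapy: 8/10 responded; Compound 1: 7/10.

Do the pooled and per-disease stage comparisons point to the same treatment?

Stage II: the new therapy 4/13 = 30.8%, Compound 1 6/26 = 23.1% → the new therapy
Stage IV: the new therapy 22/130 = 16.9%, Compound 1 6/126 = 4.8% → the new therapy
Stage I: the new therapy 8/10 = 80.0%, Compound 1 7/10 = 70.0% → the new therapy
Overall: the new therapy 34/153 = 22.2%, Compound 1 19/162 = 11.7% → the new therapy
The new therapy wins overall and in every disease group — no reversal.

Yes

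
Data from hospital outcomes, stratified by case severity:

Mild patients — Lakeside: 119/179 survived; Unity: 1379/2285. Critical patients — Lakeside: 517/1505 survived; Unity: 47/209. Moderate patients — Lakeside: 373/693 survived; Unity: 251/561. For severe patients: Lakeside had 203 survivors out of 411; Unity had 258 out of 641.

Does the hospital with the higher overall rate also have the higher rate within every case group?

Mild: Lakeside 119/179 = 66.5%, Unity 1379/2285 = 60.4% → Lakeside
Critical: Lakeside 517/1505 = 34.4%, Unity 47/209 = 22.5% → Lakeside
Moderate: Lakeside 373/693 = 53.8%, Unity 251/561 = 44.7% → Lakeside
Severe: Lakeside 203/411 = 49.4%, Unity 258/641 = 40.2% → Lakeside
Overall: Lakeside 1212/2788 = 43.5%, Unity 1935/3696 = 52.4% → Unity
Lakeside wins each case group but Unity wins overall — the comparison reverses. Lakeside's patients skew toward critical, which has a lower base rate.

No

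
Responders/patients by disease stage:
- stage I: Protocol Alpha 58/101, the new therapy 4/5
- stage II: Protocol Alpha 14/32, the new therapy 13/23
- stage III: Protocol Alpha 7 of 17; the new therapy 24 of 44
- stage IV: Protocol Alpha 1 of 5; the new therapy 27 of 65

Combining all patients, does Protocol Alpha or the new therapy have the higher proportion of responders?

Protocol Alpha

Stage I: Protocol Alpha 58/101 = 57.4%, the new therapy 4/5 = 80.0% → the new therapy
Stage II: Protocol Alpha 14/32 = 43.8%, the new therapy 13/23 = 56.5% → the new therapy
Stage III: Protocol Alpha 7/17 = 41.2%, the new therapy 24/44 = 54.5% → the new therapy
Stage IV: Protocol Alpha 1/5 = 20.0%, the new therapy 27/65 = 41.5% → the new therapy
Overall: Protocol Alpha 80/155 = 51.6%, the new therapy 68/137 = 49.6% → Protocol Alpha
(The new therapy wins every disease group but Protocol Alpha wins overall — the new therapy's patients skew toward the low-rate stage IV group.)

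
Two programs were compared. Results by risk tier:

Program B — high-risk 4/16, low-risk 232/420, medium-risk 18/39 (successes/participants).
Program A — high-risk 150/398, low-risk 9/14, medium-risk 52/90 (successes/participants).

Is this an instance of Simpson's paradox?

Yes

High-risk: Program B 4/16 = 25.0%, Program A 150/398 = 37.7% → Program A
Low-risk: Program B 232/420 = 55.2%, Program A 9/14 = 64.3% → Program A
Medium-risk: Program B 18/39 = 46.2%, Program A 52/90 = 57.8% → Program A
Overall: Program B 254/475 = 53.5%, Program A 211/502 = 42.0% → Program B
Program A wins each risk group but Program B wins overall — the comparison reverses. Program A's participants skew toward high-risk, which has a lower base rate.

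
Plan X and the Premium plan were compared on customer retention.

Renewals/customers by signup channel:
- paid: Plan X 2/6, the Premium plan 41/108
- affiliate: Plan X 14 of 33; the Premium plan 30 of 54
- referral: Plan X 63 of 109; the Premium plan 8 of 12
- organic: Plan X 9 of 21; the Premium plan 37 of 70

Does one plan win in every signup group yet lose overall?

Yes

Paid: Plan X 2/6 = 33.3%, the Premium plan 41/108 = 38.0% → the Premium plan
Affiliate: Plan X 14/33 = 42.4%, the Premium plan 30/54 = 55.6% → the Premium plan
Referral: Plan X 63/109 = 57.8%, the Premium plan 8/12 = 66.7% → the Premium plan
Organic: Plan X 9/21 = 42.9%, the Premium plan 37/70 = 52.9% → the Premium plan
Overall: Plan X 88/169 = 52.1%, the Premium plan 116/244 = 47.5% → Plan X
The Premium plan wins each signup group but Plan X wins overall — the comparison reverses. The Premium plan's customers skew toward paid, which has a lower base rate.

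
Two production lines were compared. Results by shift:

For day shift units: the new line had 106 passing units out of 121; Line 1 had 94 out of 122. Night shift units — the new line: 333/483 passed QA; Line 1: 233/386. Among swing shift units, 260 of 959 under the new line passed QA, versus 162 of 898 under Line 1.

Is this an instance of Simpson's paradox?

Day shift: the new line 106/121 = 87.6%, Line 1 94/122 = 77.0% → the new line
Night shift: the new line 333/483 = 68.9%, Line 1 233/386 = 60.4% → the new line
Swing shift: the new line 260/959 = 27.1%, Line 1 162/898 = 18.0% → the new line
Overall: the new line 699/1563 = 44.7%, Line 1 489/1406 = 34.8% → the new line
The new line wins overall and in every shift group — no reversal.

No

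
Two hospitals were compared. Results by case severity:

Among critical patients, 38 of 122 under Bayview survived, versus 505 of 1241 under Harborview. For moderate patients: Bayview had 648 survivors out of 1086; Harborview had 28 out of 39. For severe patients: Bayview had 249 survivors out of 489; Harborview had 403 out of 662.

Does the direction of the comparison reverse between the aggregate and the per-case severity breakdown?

Critical: Bayview 38/122 = 31.1%, Harborview 505/1241 = 40.7% → Harborview
Moderate: Bayview 648/1086 = 59.7%, Harborview 28/39 = 71.8% → Harborview
Severe: Bayview 249/489 = 50.9%, Harborview 403/662 = 60.9% → Harborview
Overall: Bayview 935/1697 = 55.1%, Harborview 936/1942 = 48.2% → Bayview
Harborview wins each case group but Bayview wins overall — the comparison reverses. Harborview's patients skew toward critical, which has a lower base rate.

Yes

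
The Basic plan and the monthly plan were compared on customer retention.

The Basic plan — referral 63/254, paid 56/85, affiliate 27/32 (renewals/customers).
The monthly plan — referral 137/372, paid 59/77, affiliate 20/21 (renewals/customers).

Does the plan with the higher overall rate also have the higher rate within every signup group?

Yes

Referral: the Basic plan 63/254 = 24.8%, the monthly plan 137/372 = 36.8% → the monthly plan
Paid: the Basic plan 56/85 = 65.9%, the monthly plan 59/77 = 76.6% → the monthly plan
Affiliate: the Basic plan 27/32 = 84.4%, the monthly plan 20/21 = 95.2% → the monthly plan
Overall: the Basic plan 146/371 = 39.4%, the monthly plan 216/470 = 46.0% → the monthly plan
The monthly plan wins overall and in every signup group — no reversal.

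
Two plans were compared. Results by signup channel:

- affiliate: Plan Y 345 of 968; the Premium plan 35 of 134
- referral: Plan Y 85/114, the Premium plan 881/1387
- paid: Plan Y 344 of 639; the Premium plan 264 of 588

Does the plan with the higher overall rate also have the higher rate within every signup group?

Affiliate: Plan Y 345/968 = 35.6%, the Premium plan 35/134 = 26.1% → Plan Y
Referral: Plan Y 85/114 = 74.6%, the Premium plan 881/1387 = 63.5% → Plan Y
Paid: Plan Y 344/639 = 53.8%, the Premium plan 264/588 = 44.9% → Plan Y
Overall: Plan Y 774/1721 = 45.0%, the Premium plan 1180/2109 = 56.0% → the Premium plan
Plan Y wins each signup group but the Premium plan wins overall — the comparison reverses. Plan Y's customers skew toward affiliate, which has a lower base rate.

No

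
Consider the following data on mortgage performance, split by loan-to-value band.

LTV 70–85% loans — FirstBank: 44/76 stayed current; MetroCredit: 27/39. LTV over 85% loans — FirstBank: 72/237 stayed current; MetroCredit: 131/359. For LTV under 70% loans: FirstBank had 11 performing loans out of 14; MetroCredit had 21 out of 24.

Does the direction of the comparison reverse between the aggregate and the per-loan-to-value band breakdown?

LTV 70–85%: FirstBank 44/76 = 57.9%, MetroCredit 27/39 = 69.2% → MetroCredit
LTV over 85%: FirstBank 72/237 = 30.4%, MetroCredit 131/359 = 36.5% → MetroCredit
LTV under 70%: FirstBank 11/14 = 78.6%, MetroCredit 21/24 = 87.5% → MetroCredit
Overall: FirstBank 127/327 = 38.8%, MetroCredit 179/422 = 42.4% → MetroCredit
MetroCredit wins overall and in every loan-to-value group — no reversal.

No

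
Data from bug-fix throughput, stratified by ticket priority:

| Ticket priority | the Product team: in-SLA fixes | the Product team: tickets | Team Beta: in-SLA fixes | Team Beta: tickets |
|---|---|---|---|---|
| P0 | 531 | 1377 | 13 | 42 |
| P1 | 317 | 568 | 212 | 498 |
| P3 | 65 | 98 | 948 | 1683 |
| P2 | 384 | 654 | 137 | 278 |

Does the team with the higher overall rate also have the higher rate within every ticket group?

No

P0: the Product team 531/1377 = 38.6%, Team Beta 13/42 = 31.0% → the Product team
P1: the Product team 317/568 = 55.8%, Team Beta 212/498 = 42.6% → the Product team
P3: the Product team 65/98 = 66.3%, Team Beta 948/1683 = 56.3% → the Product team
P2: the Product team 384/654 = 58.7%, Team Beta 137/278 = 49.3% → the Product team
Overall: the Product team 1297/2697 = 48.1%, Team Beta 1310/2501 = 52.4% → Team Beta
The Product team wins each ticket group but Team Beta wins overall — the comparison reverses. The Product team's tickets skew toward P0, which has a lower base rate.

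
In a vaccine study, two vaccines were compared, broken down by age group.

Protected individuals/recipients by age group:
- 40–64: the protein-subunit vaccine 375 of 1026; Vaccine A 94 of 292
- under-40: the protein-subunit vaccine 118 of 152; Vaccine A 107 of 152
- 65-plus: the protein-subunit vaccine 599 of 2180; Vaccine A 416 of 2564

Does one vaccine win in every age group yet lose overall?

No

40–64: the protein-subunit vaccine 375/1026 = 36.5%, Vaccine A 94/292 = 32.2% → the protein-subunit vaccine
Under-40: the protein-subunit vaccine 118/152 = 77.6%, Vaccine A 107/152 = 70.4% → the protein-subunit vaccine
65-plus: the protein-subunit vaccine 599/2180 = 27.5%, Vaccine A 416/2564 = 16.2% → the protein-subunit vaccine
Overall: the protein-subunit vaccine 1092/3358 = 32.5%, Vaccine A 617/3008 = 20.5% → the protein-subunit vaccine
The protein-subunit vaccine wins overall and in every age group — no reversal.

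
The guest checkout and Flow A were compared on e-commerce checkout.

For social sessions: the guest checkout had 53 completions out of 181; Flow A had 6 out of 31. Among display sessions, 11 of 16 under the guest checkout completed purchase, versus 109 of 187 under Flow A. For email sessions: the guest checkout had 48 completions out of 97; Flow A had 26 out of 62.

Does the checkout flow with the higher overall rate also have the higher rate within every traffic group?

Social: the guest checkout 53/181 = 29.3%, Flow A 6/31 = 19.4% → the guest checkout
Display: the guest checkout 11/16 = 68.8%, Flow A 109/187 = 58.3% → the guest checkout
Email: the guest checkout 48/97 = 49.5%, Flow A 26/62 = 41.9% → the guest checkout
Overall: the guest checkout 112/294 = 38.1%, Flow A 141/280 = 50.4% → Flow A
The guest checkout wins each traffic group but Flow A wins overall — the comparison reverses. The guest checkout's sessions skew toward social, which has a lower base rate.

No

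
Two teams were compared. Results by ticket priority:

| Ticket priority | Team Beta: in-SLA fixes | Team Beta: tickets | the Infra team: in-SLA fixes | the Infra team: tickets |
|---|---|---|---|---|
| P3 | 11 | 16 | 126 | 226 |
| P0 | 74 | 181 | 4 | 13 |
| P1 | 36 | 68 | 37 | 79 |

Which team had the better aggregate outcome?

P3: Team Beta 11/16 = 68.8%, the Infra team 126/226 = 55.8% → Team Beta
P0: Team Beta 74/181 = 40.9%, the Infra team 4/13 = 30.8% → Team Beta
P1: Team Beta 36/68 = 52.9%, the Infra team 37/79 = 46.8% → Team Beta
Overall: Team Beta 121/265 = 45.7%, the Infra team 167/318 = 52.5% → the Infra team
(Team Beta wins every ticket group but the Infra team wins overall — Team Beta's tickets skew toward the low-rate P0 group.)

the Infra team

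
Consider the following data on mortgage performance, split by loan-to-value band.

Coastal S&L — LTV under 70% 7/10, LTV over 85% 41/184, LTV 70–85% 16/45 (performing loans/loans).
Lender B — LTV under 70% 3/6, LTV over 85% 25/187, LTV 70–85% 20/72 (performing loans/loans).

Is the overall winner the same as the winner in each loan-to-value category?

Yes

LTV under 70%: Coastal S&L 7/10 = 70.0%, Lender B 3/6 = 50.0% → Coastal S&L
LTV over 85%: Coastal S&L 41/184 = 22.3%, Lender B 25/187 = 13.4% → Coastal S&L
LTV 70–85%: Coastal S&L 16/45 = 35.6%, Lender B 20/72 = 27.8% → Coastal S&L
Overall: Coastal S&L 64/239 = 26.8%, Lender B 48/265 = 18.1% → Coastal S&L
Coastal S&L wins overall and in every loan-to-value group — no reversal.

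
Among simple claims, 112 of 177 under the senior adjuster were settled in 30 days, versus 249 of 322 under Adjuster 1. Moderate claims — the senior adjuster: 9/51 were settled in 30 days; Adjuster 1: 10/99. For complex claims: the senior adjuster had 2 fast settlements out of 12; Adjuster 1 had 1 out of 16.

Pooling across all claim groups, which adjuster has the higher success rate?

Adjuster 1

Simple: the senior adjuster 112/177 = 63.3%, Adjuster 1 249/322 = 77.3% → Adjuster 1
Moderate: the senior adjuster 9/51 = 17.6%, Adjuster 1 10/99 = 10.1% → the senior adjuster
Complex: the senior adjuster 2/12 = 16.7%, Adjuster 1 1/16 = 6.2% → the senior adjuster
Overall: the senior adjuster 123/240 = 51.2%, Adjuster 1 260/437 = 59.5% → Adjuster 1
(Neither sweeps every claim group, but Adjuster 1 has the higher pooled rate.)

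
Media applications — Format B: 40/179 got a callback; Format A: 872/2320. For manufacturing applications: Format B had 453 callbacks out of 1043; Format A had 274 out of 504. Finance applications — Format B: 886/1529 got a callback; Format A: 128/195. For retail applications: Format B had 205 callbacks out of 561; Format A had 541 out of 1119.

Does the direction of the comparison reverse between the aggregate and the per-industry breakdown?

Yes

Media: Format B 40/179 = 22.3%, Format A 872/2320 = 37.6% → Format A
Manufacturing: Format B 453/1043 = 43.4%, Format A 274/504 = 54.4% → Format A
Finance: Format B 886/1529 = 57.9%, Format A 128/195 = 65.6% → Format A
Retail: Format B 205/561 = 36.5%, Format A 541/1119 = 48.3% → Format A
Overall: Format B 1584/3312 = 47.8%, Format A 1815/4138 = 43.9% → Format B
Format A wins each industry group but Format B wins overall — the comparison reverses. Format A's applications skew toward media, which has a lower base rate.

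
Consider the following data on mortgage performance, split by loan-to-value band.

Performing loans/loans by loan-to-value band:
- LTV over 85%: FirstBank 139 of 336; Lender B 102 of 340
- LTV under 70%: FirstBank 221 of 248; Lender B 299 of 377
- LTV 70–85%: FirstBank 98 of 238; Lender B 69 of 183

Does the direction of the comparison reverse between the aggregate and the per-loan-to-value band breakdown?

No

LTV over 85%: FirstBank 139/336 = 41.4%, Lender B 102/340 = 30.0% → FirstBank
LTV under 70%: FirstBank 221/248 = 89.1%, Lender B 299/377 = 79.3% → FirstBank
LTV 70–85%: FirstBank 98/238 = 41.2%, Lender B 69/183 = 37.7% → FirstBank
Overall: FirstBank 458/822 = 55.7%, Lender B 470/900 = 52.2% → FirstBank
FirstBank wins overall and in every loan-to-value group — no reversal.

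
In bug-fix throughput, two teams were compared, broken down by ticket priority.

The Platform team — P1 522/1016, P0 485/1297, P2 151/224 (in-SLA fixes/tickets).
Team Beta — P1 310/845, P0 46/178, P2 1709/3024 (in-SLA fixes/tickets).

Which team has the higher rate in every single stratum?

the Platform team

P1: the Platform team 522/1016 = 51.4%, Team Beta 310/845 = 36.7% → the Platform team
P0: the Platform team 485/1297 = 37.4%, Team Beta 46/178 = 25.8% → the Platform team
P2: the Platform team 151/224 = 67.4%, Team Beta 1709/3024 = 56.5% → the Platform team
The Platform team has the higher rate in all 3 groups.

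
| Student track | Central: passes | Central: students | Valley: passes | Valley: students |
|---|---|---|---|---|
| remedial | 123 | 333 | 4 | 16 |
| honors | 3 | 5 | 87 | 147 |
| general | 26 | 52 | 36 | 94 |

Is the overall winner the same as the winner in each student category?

Remedial: Central 123/333 = 36.9%, Valley 4/16 = 25.0% → Central
Honors: Central 3/5 = 60.0%, Valley 87/147 = 59.2% → Central
General: Central 26/52 = 50.0%, Valley 36/94 = 38.3% → Central
Overall: Central 152/390 = 39.0%, Valley 127/257 = 49.4% → Valley
Central wins each student group but Valley wins overall — the comparison reverses. Central's students skew toward remedial, which has a lower base rate.

No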